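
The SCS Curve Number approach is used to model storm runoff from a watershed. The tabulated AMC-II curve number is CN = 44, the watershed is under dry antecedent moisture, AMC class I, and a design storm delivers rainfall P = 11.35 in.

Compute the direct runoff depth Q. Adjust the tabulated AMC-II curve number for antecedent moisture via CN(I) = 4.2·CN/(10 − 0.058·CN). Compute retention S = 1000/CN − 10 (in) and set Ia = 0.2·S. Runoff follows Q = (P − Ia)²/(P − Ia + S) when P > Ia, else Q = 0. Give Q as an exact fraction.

Q = 12187081/15504060 in ≈ 0.786 in

Adjust CN=44 to AMC I: 4.2·44/(10 − 0.058·44) → (924/5) ÷ (931/125) = 3300/133 ≈ 24.812
S = 1000/(3300/133) − 10 = 1000/33 in ≈ 30.303 in
Ia = 0.2S: 0.2·30.303 = 6.061 in (exactly 200/33)
Excess rainfall: 11.350 − 6.061 = 5.289 in; P > Ia so Q > 0
Q = (3491/660)²/((3491/660) + 1000/33) = (12187081/435600)/(23491/660) = 12187081/15504060 in ≈ 0.786 in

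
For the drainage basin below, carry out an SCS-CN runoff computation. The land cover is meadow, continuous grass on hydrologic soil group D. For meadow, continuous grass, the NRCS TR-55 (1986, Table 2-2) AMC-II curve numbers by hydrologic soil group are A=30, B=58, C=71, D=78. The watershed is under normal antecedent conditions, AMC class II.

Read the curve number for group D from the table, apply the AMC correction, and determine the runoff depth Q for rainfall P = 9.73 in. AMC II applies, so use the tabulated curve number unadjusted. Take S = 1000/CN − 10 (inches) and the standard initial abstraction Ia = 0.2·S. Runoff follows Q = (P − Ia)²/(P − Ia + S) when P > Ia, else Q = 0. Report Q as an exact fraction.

NRCS table: meadow, continuous grass, soil group D → CN(II) = 78
CN(II) = 78; AMC II needs no correction.
Retention S: 1000/CN − 10 with CN=78.000 → S = 110/39 ≈ 2.821 in
Ia = 0.2S: 0.2·2.821 = 0.564 in (exactly 22/39)
Since P=9.730 > Ia=0.564: effective rainfall P−Ia = 35747/3900 in
Q: (35747/3900)² ÷ (46747/3900) = 1277848009/182313300 in (≈ 7.009 in)

Q = 1277848009/182313300 in ≈ 7.009 in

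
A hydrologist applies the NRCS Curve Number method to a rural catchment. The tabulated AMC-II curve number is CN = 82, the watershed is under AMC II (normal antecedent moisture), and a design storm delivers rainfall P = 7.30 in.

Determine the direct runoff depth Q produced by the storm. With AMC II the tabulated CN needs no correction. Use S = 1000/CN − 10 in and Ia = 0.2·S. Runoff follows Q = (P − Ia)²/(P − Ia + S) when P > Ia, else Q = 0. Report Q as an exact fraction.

Q = 7912969/1522330 in ≈ 5.198 in

AMC II — tabulated CN = 82 applies directly.
Max retention: S = 1000/82 − 10 = 90/41 in (≈ 2.195 in)
Initial abstraction Ia = S/5 = (90/41)/5 = 18/41 ≈ 0.439 in
Since P=7.300 > Ia=0.439: effective rainfall P−Ia = 2813/410 in
Q = (2813/410)²/((2813/410) + 90/41) = (7912969/168100)/(3713/410) = 7912969/1522330 in ≈ 5.198 in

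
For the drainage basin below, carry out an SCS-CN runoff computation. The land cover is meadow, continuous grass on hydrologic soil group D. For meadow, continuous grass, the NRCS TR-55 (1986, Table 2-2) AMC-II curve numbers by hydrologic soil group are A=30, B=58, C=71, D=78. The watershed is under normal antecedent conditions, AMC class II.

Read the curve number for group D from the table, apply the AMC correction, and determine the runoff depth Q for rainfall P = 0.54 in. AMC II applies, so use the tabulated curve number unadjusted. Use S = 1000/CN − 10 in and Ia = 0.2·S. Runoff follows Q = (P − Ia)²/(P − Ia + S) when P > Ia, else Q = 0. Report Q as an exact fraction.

NRCS table: meadow, continuous grass, soil group D → CN(II) = 78
AMC II — tabulated CN = 78 applies directly.
Max retention: S = 1000/78 − 10 = 110/39 in (≈ 2.821 in)
Initial abstraction Ia = S/5 = (110/39)/5 = 22/39 ≈ 0.564 in
P = 0.540 ≤ Ia = 0.564 in: entire storm abstracted, Q = 0.

Q = 0 in ≈ 0.000 in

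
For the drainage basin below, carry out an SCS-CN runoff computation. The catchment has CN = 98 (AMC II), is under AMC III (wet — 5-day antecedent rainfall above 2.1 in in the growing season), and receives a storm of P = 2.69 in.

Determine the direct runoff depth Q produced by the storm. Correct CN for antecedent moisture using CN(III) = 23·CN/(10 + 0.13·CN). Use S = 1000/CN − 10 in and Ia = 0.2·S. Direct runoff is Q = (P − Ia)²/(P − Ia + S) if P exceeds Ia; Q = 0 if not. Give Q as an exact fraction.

Q = 90699152569/35068070100 in ≈ 2.586 in

CN(III) from CN(II)=98: (23·98)/(10 + 0.13·98) = 112700/1137 ≈ 99.120
S = 1000/(112700/1137) − 10 = 100/1127 in ≈ 0.089 in
Initial abstraction Ia = S/5 = (100/1127)/5 = 20/1127 ≈ 0.018 in
Since P=2.690 > Ia=0.018: effective rainfall P−Ia = 301163/112700 in
Runoff Q = (P−Ia)²/(P−Ia+S) = (2.672)²/(2.672+0.089) = 90699152569/35068070100 ≈ 2.586 in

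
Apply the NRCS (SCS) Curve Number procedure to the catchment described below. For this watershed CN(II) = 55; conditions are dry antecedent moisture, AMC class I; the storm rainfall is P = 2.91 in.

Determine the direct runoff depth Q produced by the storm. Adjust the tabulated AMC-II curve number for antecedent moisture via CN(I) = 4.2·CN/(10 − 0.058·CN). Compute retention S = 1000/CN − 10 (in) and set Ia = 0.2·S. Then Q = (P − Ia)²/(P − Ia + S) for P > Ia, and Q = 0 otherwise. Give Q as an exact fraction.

Q = 0 in ≈ 0.000 in

CN(I) from CN(II)=55: (4.2·55)/(10 − 0.058·55) = 7700/227 ≈ 33.921
S = 1000/(7700/227) − 10 = 1500/77 in ≈ 19.481 in
Ia = 0.2·(1500/77) = 300/77 in ≈ 3.896 in
P = 2.910 ≤ Ia = 3.896 in: entire storm abstracted, Q = 0.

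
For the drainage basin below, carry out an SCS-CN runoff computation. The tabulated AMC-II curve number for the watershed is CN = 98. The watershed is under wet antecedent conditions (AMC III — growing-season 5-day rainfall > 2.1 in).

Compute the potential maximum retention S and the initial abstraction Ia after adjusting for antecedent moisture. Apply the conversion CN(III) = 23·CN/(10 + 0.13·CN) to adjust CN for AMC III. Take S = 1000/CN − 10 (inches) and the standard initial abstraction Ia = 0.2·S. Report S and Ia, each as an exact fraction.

S = 100/1127 in ≈ 0.089 in; Ia = 20/1127 in ≈ 0.018 in

CN(III) from CN(II)=98: (23·98)/(10 + 0.13·98) = 112700/1137 ≈ 99.120
S = 1000/(112700/1137) − 10 = 100/1127 in ≈ 0.089 in
Ia = 0.2·(100/1127) = 20/1127 in ≈ 0.018 in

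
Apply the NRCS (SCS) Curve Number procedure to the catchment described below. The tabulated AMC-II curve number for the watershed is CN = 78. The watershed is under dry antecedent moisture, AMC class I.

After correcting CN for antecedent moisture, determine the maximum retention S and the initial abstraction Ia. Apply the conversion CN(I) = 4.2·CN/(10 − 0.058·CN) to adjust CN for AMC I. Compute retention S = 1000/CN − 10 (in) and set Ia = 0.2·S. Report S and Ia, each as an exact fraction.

S = 5500/819 in ≈ 6.716 in; Ia = 1100/819 in ≈ 1.343 in

Adjust CN=78 to AMC I: 4.2·78/(10 − 0.058·78) → (1638/5) ÷ (1369/250) = 81900/1369 ≈ 59.825
Max retention: S = 1000/(81900/1369) − 10 = 5500/819 in (≈ 6.716 in)
Ia = 0.2S: 0.2·6.716 = 1.343 in (exactly 1100/819)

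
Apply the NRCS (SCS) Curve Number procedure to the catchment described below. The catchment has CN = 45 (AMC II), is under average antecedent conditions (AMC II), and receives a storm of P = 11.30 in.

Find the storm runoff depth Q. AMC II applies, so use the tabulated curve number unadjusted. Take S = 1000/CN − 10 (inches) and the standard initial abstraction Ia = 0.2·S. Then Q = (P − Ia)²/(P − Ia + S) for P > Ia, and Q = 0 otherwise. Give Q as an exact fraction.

Q = 635209/170730 in ≈ 3.721 in

Average conditions: CN = 45 (no AMC adjustment).
Max retention: S = 1000/45 − 10 = 110/9 in (≈ 12.222 in)
Ia = 0.2S: 0.2·12.222 = 2.444 in (exactly 22/9)
Excess rainfall: 11.300 − 2.444 = 8.856 in; P > Ia so Q > 0
Runoff Q = (P−Ia)²/(P−Ia+S) = (8.856)²/(8.856+12.222) = 635209/170730 ≈ 3.721 in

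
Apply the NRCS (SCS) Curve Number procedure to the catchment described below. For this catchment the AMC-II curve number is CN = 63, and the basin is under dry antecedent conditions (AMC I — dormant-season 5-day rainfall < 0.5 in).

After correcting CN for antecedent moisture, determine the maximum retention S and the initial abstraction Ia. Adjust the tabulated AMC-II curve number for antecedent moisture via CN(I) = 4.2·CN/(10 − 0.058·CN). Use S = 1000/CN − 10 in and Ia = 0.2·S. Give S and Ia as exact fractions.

Adjust CN=63 to AMC I: 4.2·63/(10 − 0.058·63) → (1323/5) ÷ (3173/500) = 132300/3173 ≈ 41.696
Max retention: S = 1000/(132300/3173) − 10 = 18500/1323 in (≈ 13.983 in)
Ia = 0.2·(18500/1323) = 3700/1323 in ≈ 2.797 in

S = 18500/1323 in ≈ 13.983 in; Ia = 3700/1323 in ≈ 2.797 in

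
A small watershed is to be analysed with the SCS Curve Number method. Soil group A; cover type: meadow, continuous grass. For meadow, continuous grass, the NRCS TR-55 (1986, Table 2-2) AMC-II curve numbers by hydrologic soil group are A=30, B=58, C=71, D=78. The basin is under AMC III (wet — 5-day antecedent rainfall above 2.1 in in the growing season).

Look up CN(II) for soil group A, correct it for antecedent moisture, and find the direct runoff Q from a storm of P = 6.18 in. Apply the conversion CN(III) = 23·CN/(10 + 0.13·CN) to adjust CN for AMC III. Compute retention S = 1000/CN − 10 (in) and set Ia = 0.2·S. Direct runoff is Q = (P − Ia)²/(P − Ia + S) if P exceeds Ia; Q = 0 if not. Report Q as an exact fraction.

Q = 205091041/170157450 in ≈ 1.205 in

NRCS table: meadow, continuous grass, soil group A → CN(II) = 30
CN(III) from CN(II)=30: (23·30)/(10 + 0.13·30) = 6900/139 ≈ 49.640
S = 1000/(6900/139) − 10 = 700/69 in ≈ 10.145 in
Ia = 0.2·(700/69) = 140/69 in ≈ 2.029 in
P − Ia = 6.180 − 2.029 = 14321/3450 ≈ 4.151 in (> 0, runoff occurs)
Q = (14321/3450)²/((14321/3450) + 700/69) = (205091041/11902500)/(49321/3450) = 205091041/170157450 in ≈ 1.205 in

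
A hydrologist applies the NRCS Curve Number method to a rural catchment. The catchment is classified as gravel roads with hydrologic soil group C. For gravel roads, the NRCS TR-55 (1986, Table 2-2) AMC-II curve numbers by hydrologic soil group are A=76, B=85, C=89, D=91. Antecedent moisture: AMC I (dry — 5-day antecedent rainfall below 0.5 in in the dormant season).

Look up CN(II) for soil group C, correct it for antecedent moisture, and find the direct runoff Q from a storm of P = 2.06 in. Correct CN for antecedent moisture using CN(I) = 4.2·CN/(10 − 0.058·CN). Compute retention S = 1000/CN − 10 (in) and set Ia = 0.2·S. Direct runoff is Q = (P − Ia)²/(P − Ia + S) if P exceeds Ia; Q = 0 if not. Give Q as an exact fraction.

NRCS table: gravel roads, soil group C → CN(II) = 89
Dry (AMC I): CN(I) = 4.2·89/(10 − 0.058·89) = (1869/5)/(2419/500) = 186900/2419 ≈ 77.263
Retention S: 1000/CN − 10 with CN=77.263 → S = 5500/1869 ≈ 2.943 in
Ia = 0.2S: 0.2·2.943 = 0.589 in (exactly 1100/1869)
P − Ia = 2.060 − 0.589 = 137507/93450 ≈ 1.471 in (> 0, runoff occurs)
Q = (137507/93450)²/((137507/93450) + 5500/1869) = (18908175049/8732902500)/(412507/93450) = 18908175049/38548779150 in ≈ 0.490 in

Q = 18908175049/38548779150 in ≈ 0.490 in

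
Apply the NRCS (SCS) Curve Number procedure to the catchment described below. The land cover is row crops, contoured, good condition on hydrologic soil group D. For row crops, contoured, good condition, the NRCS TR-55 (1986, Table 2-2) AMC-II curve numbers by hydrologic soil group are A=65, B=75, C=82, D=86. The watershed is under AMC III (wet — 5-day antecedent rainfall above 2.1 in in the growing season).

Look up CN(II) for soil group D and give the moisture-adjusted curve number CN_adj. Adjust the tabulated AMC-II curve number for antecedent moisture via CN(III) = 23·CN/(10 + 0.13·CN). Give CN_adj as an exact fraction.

CN_adj = 98900/1059 ≈ 93.390

NRCS table: row crops, contoured, good condition, soil group D → CN(II) = 86
CN(III) from CN(II)=86: (23·86)/(10 + 0.13·86) = 98900/1059 ≈ 93.390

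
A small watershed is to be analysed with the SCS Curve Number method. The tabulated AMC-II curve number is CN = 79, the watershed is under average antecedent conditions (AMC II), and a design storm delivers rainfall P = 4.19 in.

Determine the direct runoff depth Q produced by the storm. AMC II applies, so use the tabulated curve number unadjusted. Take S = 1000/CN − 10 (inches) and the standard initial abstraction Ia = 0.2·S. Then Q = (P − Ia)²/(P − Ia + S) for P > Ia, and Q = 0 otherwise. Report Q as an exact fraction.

Q = 835267801/394217900 in ≈ 2.119 in

AMC II — tabulated CN = 79 applies directly.
S = 1000/79 − 10 = 210/79 in ≈ 2.658 in
Ia = 0.2S: 0.2·2.658 = 0.532 in (exactly 42/79)
Since P=4.190 > Ia=0.532: effective rainfall P−Ia = 28901/7900 in
Runoff Q = (P−Ia)²/(P−Ia+S) = (3.658)²/(3.658+2.658) = 835267801/394217900 ≈ 2.119 in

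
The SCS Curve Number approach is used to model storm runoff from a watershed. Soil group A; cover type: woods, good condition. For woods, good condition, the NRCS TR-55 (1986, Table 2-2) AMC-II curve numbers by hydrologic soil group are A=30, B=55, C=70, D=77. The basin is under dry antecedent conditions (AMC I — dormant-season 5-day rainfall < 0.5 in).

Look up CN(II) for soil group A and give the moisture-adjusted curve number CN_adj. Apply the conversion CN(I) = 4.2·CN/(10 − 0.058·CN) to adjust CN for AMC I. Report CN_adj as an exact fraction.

CN_adj = 900/59 ≈ 15.254

NRCS table: woods, good condition, soil group A → CN(II) = 30
CN(I) from CN(II)=30: (4.2·30)/(10 − 0.058·30) = 900/59 ≈ 15.254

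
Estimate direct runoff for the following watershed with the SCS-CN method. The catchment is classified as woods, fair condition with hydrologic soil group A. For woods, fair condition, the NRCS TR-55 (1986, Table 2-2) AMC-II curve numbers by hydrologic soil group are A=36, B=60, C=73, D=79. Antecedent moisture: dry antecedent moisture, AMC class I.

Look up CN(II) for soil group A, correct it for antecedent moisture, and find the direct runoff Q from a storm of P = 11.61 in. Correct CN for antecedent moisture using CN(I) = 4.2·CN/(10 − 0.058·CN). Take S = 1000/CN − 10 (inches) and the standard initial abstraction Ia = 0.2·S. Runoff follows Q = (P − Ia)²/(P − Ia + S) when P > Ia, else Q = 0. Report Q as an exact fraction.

NRCS table: woods, fair condition, soil group A → CN(II) = 36
CN(I) from CN(II)=36: (4.2·36)/(10 − 0.058·36) = 18900/989 ≈ 19.110
Retention S: 1000/CN − 10 with CN=19.110 → S = 8000/189 ≈ 42.328 in
Ia = 0.2S: 0.2·42.328 = 8.466 in (exactly 1600/189)
P − Ia = 11.610 − 8.466 = 59429/18900 ≈ 3.144 in (> 0, runoff occurs)
Q: (59429/18900)² ÷ (859429/18900) = 3531806041/16243208100 in (≈ 0.217 in)

Q = 3531806041/16243208100 in ≈ 0.217 in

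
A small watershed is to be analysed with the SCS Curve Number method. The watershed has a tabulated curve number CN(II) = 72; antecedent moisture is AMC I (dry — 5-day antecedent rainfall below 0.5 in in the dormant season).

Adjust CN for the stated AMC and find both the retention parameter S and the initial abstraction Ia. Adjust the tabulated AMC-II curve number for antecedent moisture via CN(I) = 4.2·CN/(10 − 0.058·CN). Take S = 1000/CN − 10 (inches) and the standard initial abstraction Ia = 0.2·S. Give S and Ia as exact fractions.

Dry (AMC I): CN(I) = 4.2·72/(10 − 0.058·72) = (1512/5)/(728/125) = 675/13 ≈ 51.923
S = 1000/(675/13) − 10 = 250/27 in ≈ 9.259 in
Ia = 0.2S: 0.2·9.259 = 1.852 in (exactly 50/27)

S = 250/27 in ≈ 9.259 in; Ia = 50/27 in ≈ 1.852 in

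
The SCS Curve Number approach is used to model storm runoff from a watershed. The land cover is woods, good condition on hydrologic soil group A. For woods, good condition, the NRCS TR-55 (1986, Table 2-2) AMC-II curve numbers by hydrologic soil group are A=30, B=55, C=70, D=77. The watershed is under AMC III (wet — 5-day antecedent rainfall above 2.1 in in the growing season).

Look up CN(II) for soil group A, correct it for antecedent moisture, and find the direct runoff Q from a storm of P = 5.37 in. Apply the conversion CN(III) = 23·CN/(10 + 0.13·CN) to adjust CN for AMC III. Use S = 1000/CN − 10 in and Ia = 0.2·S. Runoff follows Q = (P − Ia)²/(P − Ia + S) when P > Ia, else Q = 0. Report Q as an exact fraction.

Q = 531440809/642065700 in ≈ 0.828 in

NRCS table: woods, good condition, soil group A → CN(II) = 30
Adjust CN=30 to AMC III: 23·30/(10 + 0.13·30) → 690 ÷ (139/10) = 6900/139 ≈ 49.640
S = 1000/(6900/139) − 10 = 700/69 in ≈ 10.145 in
Initial abstraction Ia = S/5 = (700/69)/5 = 140/69 ≈ 2.029 in
P − Ia = 5.370 − 2.029 = 23053/6900 ≈ 3.341 in (> 0, runoff occurs)
Q = (23053/6900)²/((23053/6900) + 700/69) = (531440809/47610000)/(93053/6900) = 531440809/642065700 in ≈ 0.828 in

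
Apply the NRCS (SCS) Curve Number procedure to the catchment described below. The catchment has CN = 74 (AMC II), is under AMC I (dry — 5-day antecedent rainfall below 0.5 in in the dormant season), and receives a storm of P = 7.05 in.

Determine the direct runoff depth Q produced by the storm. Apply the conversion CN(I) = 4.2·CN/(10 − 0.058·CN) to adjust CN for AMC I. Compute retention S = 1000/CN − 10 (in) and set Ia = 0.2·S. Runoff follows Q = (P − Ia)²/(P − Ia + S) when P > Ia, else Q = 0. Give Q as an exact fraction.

Adjust CN=74 to AMC I: 4.2·74/(10 − 0.058·74) → (1554/5) ÷ (1427/250) = 77700/1427 ≈ 54.450
Retention S: 1000/CN − 10 with CN=54.450 → S = 6500/777 ≈ 8.366 in
Ia = 0.2·(6500/777) = 1300/777 in ≈ 1.673 in
P − Ia = 7.050 − 1.673 = 83557/15540 ≈ 5.377 in (> 0, runoff occurs)
Runoff Q = (P−Ia)²/(P−Ia+S) = (5.377)²/(5.377+8.366) = 6981772249/3318675780 ≈ 2.104 in

Q = 6981772249/3318675780 in ≈ 2.104 in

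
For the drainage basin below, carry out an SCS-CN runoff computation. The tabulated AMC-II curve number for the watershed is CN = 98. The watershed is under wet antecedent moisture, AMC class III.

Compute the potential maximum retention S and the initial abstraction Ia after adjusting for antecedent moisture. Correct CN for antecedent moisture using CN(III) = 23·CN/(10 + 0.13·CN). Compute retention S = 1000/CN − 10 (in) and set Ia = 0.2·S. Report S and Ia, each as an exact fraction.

S = 100/1127 in ≈ 0.089 in; Ia = 20/1127 in ≈ 0.018 in

Wet (AMC III): CN(III) = 23·98/(10 + 0.13·98) = 2254/(1137/50) = 112700/1137 ≈ 99.120
Retention S: 1000/CN − 10 with CN=99.120 → S = 100/1127 ≈ 0.089 in
Ia = 0.2·(100/1127) = 20/1127 in ≈ 0.018 in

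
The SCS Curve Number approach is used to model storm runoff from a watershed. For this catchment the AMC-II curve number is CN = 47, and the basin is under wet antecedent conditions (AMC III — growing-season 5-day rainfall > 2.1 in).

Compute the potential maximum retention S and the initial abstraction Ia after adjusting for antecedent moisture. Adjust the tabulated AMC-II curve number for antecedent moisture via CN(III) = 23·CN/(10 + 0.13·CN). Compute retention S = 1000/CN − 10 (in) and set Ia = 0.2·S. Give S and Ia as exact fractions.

Adjust CN=47 to AMC III: 23·47/(10 + 0.13·47) → 1081 ÷ (1611/100) = 108100/1611 ≈ 67.101
S = 1000/(108100/1611) − 10 = 5300/1081 in ≈ 4.903 in
Ia = 0.2S: 0.2·4.903 = 0.981 in (exactly 1060/1081)

S = 5300/1081 in ≈ 4.903 in; Ia = 1060/1081 in ≈ 0.981 in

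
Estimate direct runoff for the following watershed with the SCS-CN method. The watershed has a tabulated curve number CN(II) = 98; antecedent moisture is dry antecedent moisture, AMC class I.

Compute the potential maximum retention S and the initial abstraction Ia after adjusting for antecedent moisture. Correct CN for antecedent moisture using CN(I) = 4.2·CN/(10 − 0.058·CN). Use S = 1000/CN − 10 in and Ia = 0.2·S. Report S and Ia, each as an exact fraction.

S = 500/1029 in ≈ 0.486 in; Ia = 100/1029 in ≈ 0.097 in

Dry (AMC I): CN(I) = 4.2·98/(10 − 0.058·98) = (2058/5)/(1079/250) = 102900/1079 ≈ 95.366
Max retention: S = 1000/(102900/1079) − 10 = 500/1029 in (≈ 0.486 in)
Ia = 0.2·(500/1029) = 100/1029 in ≈ 0.097 in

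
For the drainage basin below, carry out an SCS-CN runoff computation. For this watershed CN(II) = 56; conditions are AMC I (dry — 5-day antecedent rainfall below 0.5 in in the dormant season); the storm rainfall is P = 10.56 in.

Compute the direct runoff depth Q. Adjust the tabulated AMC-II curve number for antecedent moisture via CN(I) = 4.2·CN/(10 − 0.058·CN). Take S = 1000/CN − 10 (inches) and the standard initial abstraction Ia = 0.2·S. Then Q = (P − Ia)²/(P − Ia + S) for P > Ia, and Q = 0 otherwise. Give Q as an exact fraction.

CN(I) from CN(II)=56: (4.2·56)/(10 − 0.058·56) = 7350/211 ≈ 34.834
S = 1000/(7350/211) − 10 = 2750/147 in ≈ 18.707 in
Initial abstraction Ia = S/5 = (2750/147)/5 = 550/147 ≈ 3.741 in
Since P=10.560 > Ia=3.741: effective rainfall P−Ia = 25058/3675 in
Q: (25058/3675)² ÷ (93808/3675) = 14270531/7835100 in (≈ 1.821 in)

Q = 14270531/7835100 in ≈ 1.821 in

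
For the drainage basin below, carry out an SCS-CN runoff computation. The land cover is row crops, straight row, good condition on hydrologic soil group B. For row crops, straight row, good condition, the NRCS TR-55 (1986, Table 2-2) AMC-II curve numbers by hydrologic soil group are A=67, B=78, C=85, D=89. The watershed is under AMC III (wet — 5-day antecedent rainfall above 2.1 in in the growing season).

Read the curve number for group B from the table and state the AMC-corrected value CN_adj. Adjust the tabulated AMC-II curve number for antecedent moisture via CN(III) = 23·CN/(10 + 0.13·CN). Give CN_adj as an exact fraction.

NRCS table: row crops, straight row, good condition, soil group B → CN(II) = 78
Wet (AMC III): CN(III) = 23·78/(10 + 0.13·78) = 1794/(1007/50) = 89700/1007 ≈ 89.076

CN_adj = 89700/1007 ≈ 89.076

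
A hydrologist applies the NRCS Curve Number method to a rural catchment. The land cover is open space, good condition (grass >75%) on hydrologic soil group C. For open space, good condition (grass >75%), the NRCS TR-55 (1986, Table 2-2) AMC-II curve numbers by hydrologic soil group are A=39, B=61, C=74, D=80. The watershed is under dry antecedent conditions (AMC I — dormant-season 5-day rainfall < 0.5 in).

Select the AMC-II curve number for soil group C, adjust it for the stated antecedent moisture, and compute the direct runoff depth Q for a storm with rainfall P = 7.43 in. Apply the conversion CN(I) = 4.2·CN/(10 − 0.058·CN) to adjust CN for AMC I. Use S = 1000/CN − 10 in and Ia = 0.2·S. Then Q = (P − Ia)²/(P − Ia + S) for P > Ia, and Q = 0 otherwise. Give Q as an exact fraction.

Q = 200087130721/85261064700 in ≈ 2.347 in

NRCS table: open space, good condition (grass >75%), soil group C → CN(II) = 74
Dry (AMC I): CN(I) = 4.2·74/(10 − 0.058·74) = (1554/5)/(1427/250) = 77700/1427 ≈ 54.450
Retention S: 1000/CN − 10 with CN=54.450 → S = 6500/777 ≈ 8.366 in
Ia = 0.2S: 0.2·8.366 = 1.673 in (exactly 1300/777)
Excess rainfall: 7.430 − 1.673 = 5.757 in; P > Ia so Q > 0
Q: (447311/77700)² ÷ (1097311/77700) = 200087130721/85261064700 in (≈ 2.347 in)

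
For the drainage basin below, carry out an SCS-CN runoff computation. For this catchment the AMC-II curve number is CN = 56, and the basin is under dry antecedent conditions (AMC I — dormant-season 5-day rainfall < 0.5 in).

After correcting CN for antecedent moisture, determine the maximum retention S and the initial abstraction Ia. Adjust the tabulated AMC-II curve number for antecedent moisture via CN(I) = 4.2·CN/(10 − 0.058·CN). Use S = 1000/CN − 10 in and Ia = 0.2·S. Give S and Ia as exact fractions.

S = 2750/147 in ≈ 18.707 in; Ia = 550/147 in ≈ 3.741 in

CN(I) from CN(II)=56: (4.2·56)/(10 − 0.058·56) = 7350/211 ≈ 34.834
Retention S: 1000/CN − 10 with CN=34.834 → S = 2750/147 ≈ 18.707 in
Ia = 0.2S: 0.2·18.707 = 3.741 in (exactly 550/147)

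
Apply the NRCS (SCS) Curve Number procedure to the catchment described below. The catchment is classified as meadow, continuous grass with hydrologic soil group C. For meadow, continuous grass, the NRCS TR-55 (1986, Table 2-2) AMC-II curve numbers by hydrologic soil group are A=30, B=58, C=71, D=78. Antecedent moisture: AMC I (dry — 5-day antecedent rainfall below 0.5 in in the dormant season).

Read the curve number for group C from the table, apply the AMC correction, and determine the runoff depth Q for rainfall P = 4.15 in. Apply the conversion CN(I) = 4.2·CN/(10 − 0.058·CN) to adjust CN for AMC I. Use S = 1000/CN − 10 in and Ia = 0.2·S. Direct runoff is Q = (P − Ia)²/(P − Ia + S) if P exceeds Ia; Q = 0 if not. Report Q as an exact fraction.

NRCS table: meadow, continuous grass, soil group C → CN(II) = 71
CN(I) from CN(II)=71: (4.2·71)/(10 − 0.058·71) = 149100/2941 ≈ 50.697
S = 1000/(149100/2941) − 10 = 14500/1491 in ≈ 9.725 in
Initial abstraction Ia = S/5 = (14500/1491)/5 = 2900/1491 ≈ 1.945 in
P − Ia = 4.150 − 1.945 = 65753/29820 ≈ 2.205 in (> 0, runoff occurs)
Runoff Q = (P−Ia)²/(P−Ia+S) = (2.205)²/(2.205+9.725) = 4323457009/10608554460 ≈ 0.408 in

Q = 4323457009/10608554460 in ≈ 0.408 in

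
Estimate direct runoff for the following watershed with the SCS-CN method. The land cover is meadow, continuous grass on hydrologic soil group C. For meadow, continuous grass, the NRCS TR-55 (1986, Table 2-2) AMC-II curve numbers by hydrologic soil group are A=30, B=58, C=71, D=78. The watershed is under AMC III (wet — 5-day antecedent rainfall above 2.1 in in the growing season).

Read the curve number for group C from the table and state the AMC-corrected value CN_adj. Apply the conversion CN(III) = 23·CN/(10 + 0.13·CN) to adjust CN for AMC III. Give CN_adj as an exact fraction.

CN_adj = 163300/1923 ≈ 84.919

NRCS table: meadow, continuous grass, soil group C → CN(II) = 71
Adjust CN=71 to AMC III: 23·71/(10 + 0.13·71) → 1633 ÷ (1923/100) = 163300/1923 ≈ 84.919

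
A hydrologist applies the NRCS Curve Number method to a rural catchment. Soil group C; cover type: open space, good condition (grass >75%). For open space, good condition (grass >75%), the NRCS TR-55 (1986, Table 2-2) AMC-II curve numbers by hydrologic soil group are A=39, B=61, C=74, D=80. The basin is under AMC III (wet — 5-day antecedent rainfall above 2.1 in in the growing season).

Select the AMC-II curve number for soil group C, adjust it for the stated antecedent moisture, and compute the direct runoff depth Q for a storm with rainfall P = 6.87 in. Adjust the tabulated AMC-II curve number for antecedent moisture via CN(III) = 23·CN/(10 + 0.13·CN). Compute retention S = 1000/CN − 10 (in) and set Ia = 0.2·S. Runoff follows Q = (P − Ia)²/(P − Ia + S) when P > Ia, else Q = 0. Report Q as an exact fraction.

Q = 312075297769/58603008700 in ≈ 5.325 in

NRCS table: open space, good condition (grass >75%), soil group C → CN(II) = 74
Wet (AMC III): CN(III) = 23·74/(10 + 0.13·74) = 1702/(981/50) = 85100/981 ≈ 86.748
Max retention: S = 1000/(85100/981) − 10 = 1300/851 in (≈ 1.528 in)
Initial abstraction Ia = S/5 = (1300/851)/5 = 260/851 ≈ 0.306 in
Excess rainfall: 6.870 − 0.306 = 6.564 in; P > Ia so Q > 0
Q: (558637/85100)² ÷ (688637/85100) = 312075297769/58603008700 in (≈ 5.325 in)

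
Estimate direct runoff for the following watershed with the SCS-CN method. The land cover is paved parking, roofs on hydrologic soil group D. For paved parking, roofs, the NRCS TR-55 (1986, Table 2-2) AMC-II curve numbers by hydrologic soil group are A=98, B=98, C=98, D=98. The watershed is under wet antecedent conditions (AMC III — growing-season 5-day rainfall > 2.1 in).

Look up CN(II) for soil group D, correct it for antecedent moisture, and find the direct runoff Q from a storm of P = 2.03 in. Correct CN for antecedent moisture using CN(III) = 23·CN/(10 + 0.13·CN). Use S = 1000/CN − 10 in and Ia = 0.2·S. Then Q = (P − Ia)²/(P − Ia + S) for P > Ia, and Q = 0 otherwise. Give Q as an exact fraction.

NRCS table: paved parking, roofs, soil group D → CN(II) = 98
Wet (AMC III): CN(III) = 23·98/(10 + 0.13·98) = 2254/(1137/50) = 112700/1137 ≈ 99.120
Retention S: 1000/CN − 10 with CN=99.120 → S = 100/1127 ≈ 0.089 in
Ia = 0.2S: 0.2·0.089 = 0.018 in (exactly 20/1127)
Since P=2.030 > Ia=0.018: effective rainfall P−Ia = 226781/112700 in
Runoff Q = (P−Ia)²/(P−Ia+S) = (2.012)²/(2.012+0.089) = 51429621961/26685218700 ≈ 1.927 in

Q = 51429621961/26685218700 in ≈ 1.927 in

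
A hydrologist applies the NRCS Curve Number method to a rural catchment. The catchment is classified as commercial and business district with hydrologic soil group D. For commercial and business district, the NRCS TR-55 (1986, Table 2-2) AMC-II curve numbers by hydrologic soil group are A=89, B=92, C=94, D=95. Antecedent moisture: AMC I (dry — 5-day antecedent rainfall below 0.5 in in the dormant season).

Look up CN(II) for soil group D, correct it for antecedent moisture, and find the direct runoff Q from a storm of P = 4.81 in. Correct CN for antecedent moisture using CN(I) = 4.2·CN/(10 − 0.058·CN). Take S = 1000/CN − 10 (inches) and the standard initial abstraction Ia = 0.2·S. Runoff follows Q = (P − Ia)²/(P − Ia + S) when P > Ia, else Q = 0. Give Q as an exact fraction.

Q = 33094522561/9253568100 in ≈ 3.576 in

NRCS table: commercial and business district, soil group D → CN(II) = 95
Adjust CN=95 to AMC I: 4.2·95/(10 − 0.058·95) → 399 ÷ (449/100) = 39900/449 ≈ 88.864
Retention S: 1000/CN − 10 with CN=88.864 → S = 500/399 ≈ 1.253 in
Ia = 0.2·(500/399) = 100/399 in ≈ 0.251 in
Since P=4.810 > Ia=0.251: effective rainfall P−Ia = 181919/39900 in
Q = (181919/39900)²/((181919/39900) + 500/399) = (33094522561/1592010000)/(231919/39900) = 33094522561/9253568100 in ≈ 3.576 in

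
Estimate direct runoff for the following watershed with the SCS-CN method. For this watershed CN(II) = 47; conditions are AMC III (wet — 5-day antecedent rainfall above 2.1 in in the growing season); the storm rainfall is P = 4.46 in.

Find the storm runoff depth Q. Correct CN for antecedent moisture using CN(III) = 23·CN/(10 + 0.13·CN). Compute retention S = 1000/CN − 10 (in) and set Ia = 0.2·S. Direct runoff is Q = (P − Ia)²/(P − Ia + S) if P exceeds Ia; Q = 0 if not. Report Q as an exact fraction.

Wet (AMC III): CN(III) = 23·47/(10 + 0.13·47) = 1081/(1611/100) = 108100/1611 ≈ 67.101
S = 1000/(108100/1611) − 10 = 5300/1081 in ≈ 4.903 in
Initial abstraction Ia = S/5 = (5300/1081)/5 = 1060/1081 ≈ 0.981 in
Since P=4.460 > Ia=0.981: effective rainfall P−Ia = 188063/54050 in
Q = (188063/54050)²/((188063/54050) + 5300/1081) = (35367691969/2921402500)/(453063/54050) = 35367691969/24488055150 in ≈ 1.444 in

Q = 35367691969/24488055150 in ≈ 1.444 in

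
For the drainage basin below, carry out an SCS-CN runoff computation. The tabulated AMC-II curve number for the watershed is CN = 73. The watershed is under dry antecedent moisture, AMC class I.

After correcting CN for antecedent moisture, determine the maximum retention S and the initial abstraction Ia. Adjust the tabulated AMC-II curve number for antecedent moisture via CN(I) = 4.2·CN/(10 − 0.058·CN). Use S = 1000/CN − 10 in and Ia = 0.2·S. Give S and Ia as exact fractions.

Adjust CN=73 to AMC I: 4.2·73/(10 − 0.058·73) → (1533/5) ÷ (2883/500) = 51100/961 ≈ 53.174
Retention S: 1000/CN − 10 with CN=53.174 → S = 4500/511 ≈ 8.806 in
Ia = 0.2·(4500/511) = 900/511 in ≈ 1.761 in

S = 4500/511 in ≈ 8.806 in; Ia = 900/511 in ≈ 1.761 in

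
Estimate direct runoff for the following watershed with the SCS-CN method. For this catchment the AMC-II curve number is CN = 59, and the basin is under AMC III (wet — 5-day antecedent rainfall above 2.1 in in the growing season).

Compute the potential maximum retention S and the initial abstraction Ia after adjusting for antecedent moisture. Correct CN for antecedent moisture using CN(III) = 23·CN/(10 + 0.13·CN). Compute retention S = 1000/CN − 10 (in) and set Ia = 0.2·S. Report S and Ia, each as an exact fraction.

CN(III) from CN(II)=59: (23·59)/(10 + 0.13·59) = 135700/1767 ≈ 76.797
Retention S: 1000/CN − 10 with CN=76.797 → S = 4100/1357 ≈ 3.021 in
Initial abstraction Ia = S/5 = (4100/1357)/5 = 820/1357 ≈ 0.604 in

S = 4100/1357 in ≈ 3.021 in; Ia = 820/1357 in ≈ 0.604 in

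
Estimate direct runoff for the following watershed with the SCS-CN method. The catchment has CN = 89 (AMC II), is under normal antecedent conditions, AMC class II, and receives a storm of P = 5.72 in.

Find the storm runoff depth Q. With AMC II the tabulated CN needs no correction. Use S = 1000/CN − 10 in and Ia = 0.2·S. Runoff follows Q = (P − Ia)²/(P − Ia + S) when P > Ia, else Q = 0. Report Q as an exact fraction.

Q = 13479939/3019325 in ≈ 4.465 in

AMC II — tabulated CN = 89 applies directly.
Retention S: 1000/CN − 10 with CN=89.000 → S = 110/89 ≈ 1.236 in
Ia = 0.2·(110/89) = 22/89 in ≈ 0.247 in
Since P=5.720 > Ia=0.247: effective rainfall P−Ia = 12177/2225 in
Q: (12177/2225)² ÷ (14927/2225) = 13479939/3019325 in (≈ 4.465 in)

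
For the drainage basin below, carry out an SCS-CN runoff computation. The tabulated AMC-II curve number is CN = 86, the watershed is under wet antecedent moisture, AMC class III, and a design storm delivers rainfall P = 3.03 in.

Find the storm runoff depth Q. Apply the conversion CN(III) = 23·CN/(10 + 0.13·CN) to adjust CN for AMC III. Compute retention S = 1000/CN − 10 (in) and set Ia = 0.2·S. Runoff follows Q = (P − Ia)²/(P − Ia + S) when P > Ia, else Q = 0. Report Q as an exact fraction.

Q = 81605634889/35175466300 in ≈ 2.320 in

CN(III) from CN(II)=86: (23·86)/(10 + 0.13·86) = 98900/1059 ≈ 93.390
Max retention: S = 1000/(98900/1059) − 10 = 700/989 in (≈ 0.708 in)
Ia = 0.2S: 0.2·0.708 = 0.142 in (exactly 140/989)
Excess rainfall: 3.030 − 0.142 = 2.888 in; P > Ia so Q > 0
Q = (285667/98900)²/((285667/98900) + 700/989) = (81605634889/9781210000)/(355667/98900) = 81605634889/35175466300 in ≈ 2.320 in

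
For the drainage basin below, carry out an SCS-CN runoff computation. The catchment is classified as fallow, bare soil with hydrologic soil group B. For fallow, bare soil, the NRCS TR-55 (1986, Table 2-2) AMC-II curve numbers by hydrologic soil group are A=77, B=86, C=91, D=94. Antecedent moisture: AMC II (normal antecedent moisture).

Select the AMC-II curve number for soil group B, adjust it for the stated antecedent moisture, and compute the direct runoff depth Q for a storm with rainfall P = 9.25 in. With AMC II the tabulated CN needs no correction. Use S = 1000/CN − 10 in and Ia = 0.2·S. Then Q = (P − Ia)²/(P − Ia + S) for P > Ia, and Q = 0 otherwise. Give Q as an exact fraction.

NRCS table: fallow, bare soil, soil group B → CN(II) = 86
Average conditions: CN = 86 (no AMC adjustment).
Max retention: S = 1000/86 − 10 = 70/43 in (≈ 1.628 in)
Initial abstraction Ia = S/5 = (70/43)/5 = 14/43 ≈ 0.326 in
Excess rainfall: 9.250 − 0.326 = 8.924 in; P > Ia so Q > 0
Q: (1535/172)² ÷ (1815/172) = 471245/62436 in (≈ 7.548 in)

Q = 471245/62436 in ≈ 7.548 in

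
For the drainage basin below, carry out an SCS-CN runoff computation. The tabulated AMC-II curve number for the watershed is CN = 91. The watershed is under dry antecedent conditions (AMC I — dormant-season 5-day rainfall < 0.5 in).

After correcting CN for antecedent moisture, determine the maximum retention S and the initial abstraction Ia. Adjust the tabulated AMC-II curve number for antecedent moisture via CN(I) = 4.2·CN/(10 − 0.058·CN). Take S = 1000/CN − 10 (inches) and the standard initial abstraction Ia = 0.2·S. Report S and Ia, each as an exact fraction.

S = 1500/637 in ≈ 2.355 in; Ia = 300/637 in ≈ 0.471 in

Adjust CN=91 to AMC I: 4.2·91/(10 − 0.058·91) → (1911/5) ÷ (2361/500) = 63700/787 ≈ 80.940
S = 1000/(63700/787) − 10 = 1500/637 in ≈ 2.355 in
Ia = 0.2S: 0.2·2.355 = 0.471 in (exactly 300/637)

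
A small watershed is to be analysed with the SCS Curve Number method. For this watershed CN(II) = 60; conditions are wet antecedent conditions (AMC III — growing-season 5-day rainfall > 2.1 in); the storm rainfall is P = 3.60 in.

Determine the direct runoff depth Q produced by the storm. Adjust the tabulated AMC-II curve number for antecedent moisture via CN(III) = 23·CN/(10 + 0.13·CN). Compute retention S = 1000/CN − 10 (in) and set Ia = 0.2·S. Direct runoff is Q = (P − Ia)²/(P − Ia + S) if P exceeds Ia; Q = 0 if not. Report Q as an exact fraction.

Adjust CN=60 to AMC III: 23·60/(10 + 0.13·60) → 1380 ÷ (89/5) = 6900/89 ≈ 77.528
S = 1000/(6900/89) − 10 = 200/69 in ≈ 2.899 in
Initial abstraction Ia = S/5 = (200/69)/5 = 40/69 ≈ 0.580 in
P − Ia = 3.600 − 0.580 = 1042/345 ≈ 3.020 in (> 0, runoff occurs)
Q: (1042/345)² ÷ (2042/345) = 542882/352245 in (≈ 1.541 in)

Q = 542882/352245 in ≈ 1.541 in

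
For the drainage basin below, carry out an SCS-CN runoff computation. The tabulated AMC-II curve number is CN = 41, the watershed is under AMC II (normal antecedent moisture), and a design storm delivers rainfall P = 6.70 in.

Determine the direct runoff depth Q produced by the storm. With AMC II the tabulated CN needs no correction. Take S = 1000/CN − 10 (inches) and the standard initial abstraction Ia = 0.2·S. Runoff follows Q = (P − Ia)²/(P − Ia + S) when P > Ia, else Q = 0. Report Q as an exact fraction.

CN(II) = 41; AMC II needs no correction.
Retention S: 1000/CN − 10 with CN=41.000 → S = 590/41 ≈ 14.390 in
Ia = 0.2S: 0.2·14.390 = 2.878 in (exactly 118/41)
Excess rainfall: 6.700 − 2.878 = 3.822 in; P > Ia so Q > 0
Runoff Q = (P−Ia)²/(P−Ia+S) = (3.822)²/(3.822+14.390) = 2455489/3061470 ≈ 0.802 in

Q = 2455489/3061470 in ≈ 0.802 in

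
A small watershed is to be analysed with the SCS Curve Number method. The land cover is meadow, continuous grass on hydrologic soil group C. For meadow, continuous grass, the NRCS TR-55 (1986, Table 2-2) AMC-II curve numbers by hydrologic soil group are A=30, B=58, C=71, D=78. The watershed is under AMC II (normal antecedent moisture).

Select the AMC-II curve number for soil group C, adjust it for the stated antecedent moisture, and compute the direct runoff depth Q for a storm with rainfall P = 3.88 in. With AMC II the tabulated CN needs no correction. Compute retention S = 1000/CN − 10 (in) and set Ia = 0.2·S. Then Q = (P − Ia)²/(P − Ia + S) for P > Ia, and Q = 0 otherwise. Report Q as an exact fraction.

Q = 29560969/22519425 in ≈ 1.313 in

NRCS table: meadow, continuous grass, soil group C → CN(II) = 71
AMC II — tabulated CN = 71 applies directly.
Max retention: S = 1000/71 − 10 = 290/71 in (≈ 4.085 in)
Initial abstraction Ia = S/5 = (290/71)/5 = 58/71 ≈ 0.817 in
P − Ia = 3.880 − 0.817 = 5437/1775 ≈ 3.063 in (> 0, runoff occurs)
Runoff Q = (P−Ia)²/(P−Ia+S) = (3.063)²/(3.063+4.085) = 29560969/22519425 ≈ 1.313 in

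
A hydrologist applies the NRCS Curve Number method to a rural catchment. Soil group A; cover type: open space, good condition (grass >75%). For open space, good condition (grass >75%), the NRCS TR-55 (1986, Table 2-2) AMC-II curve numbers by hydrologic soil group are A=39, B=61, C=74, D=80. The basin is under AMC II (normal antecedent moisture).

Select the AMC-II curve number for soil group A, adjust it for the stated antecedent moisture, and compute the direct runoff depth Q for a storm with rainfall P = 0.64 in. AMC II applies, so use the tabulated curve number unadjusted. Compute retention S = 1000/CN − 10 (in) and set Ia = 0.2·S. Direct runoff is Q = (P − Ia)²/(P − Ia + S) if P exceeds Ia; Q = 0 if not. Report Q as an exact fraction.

NRCS table: open space, good condition (grass >75%), soil group A → CN(II) = 39
Average conditions: CN = 39 (no AMC adjustment).
S = 1000/39 − 10 = 610/39 in ≈ 15.641 in
Ia = 0.2·(610/39) = 122/39 in ≈ 3.128 in
P = 0.640 ≤ Ia = 3.128 in: entire storm abstracted, Q = 0.

Q = 0 in ≈ 0.000 in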